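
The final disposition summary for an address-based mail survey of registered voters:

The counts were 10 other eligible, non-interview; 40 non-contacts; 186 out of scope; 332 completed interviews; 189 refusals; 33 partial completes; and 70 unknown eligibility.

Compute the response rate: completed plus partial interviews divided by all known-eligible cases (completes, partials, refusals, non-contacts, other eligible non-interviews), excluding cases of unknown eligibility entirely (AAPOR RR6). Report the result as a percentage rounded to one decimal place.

Numerator: 332 + 33 = 365
Base: 332 + 33 + 189 + 40 + 10 = 604
RR6 = 365 / 604 = 0.6043

60.4%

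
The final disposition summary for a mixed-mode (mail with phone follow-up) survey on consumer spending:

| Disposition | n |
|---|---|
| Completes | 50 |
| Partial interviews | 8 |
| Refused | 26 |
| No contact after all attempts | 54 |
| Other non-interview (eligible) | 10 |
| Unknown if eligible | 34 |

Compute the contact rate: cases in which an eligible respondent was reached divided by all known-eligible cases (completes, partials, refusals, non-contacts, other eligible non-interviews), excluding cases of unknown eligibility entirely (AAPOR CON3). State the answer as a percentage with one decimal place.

Numerator → 50 + 8 + 26 + 10 = 94
Base → 50 + 8 + 26 + 54 + 10 = 148
CON3 = 94 / 148 = 0.6351

63.5%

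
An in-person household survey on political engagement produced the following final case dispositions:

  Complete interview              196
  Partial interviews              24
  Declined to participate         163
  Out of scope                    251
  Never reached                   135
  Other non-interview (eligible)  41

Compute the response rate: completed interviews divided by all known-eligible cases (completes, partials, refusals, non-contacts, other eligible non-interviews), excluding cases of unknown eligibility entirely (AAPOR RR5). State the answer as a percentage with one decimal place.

Top: 196
Denom: 196 + 24 + 163 + 135 + 41 = 559
RR5 = 196 / 559 = 0.3506

35.1%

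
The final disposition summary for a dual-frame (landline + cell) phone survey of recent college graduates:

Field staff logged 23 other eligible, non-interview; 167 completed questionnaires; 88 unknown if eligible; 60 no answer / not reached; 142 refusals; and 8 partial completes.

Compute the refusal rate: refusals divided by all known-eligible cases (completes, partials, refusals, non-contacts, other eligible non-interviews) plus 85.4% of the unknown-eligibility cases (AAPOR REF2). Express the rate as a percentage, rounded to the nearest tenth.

Numerator: 142
Determined eligible: 167 + 8 + 142 + 60 + 23 = 400
Estimated eligible among unknowns: 0.8540 × 88 = 75.15
Denominator: 400 + 75.15 = 475.15
REF2 = 142 / 475.15 = 0.2989

29.9%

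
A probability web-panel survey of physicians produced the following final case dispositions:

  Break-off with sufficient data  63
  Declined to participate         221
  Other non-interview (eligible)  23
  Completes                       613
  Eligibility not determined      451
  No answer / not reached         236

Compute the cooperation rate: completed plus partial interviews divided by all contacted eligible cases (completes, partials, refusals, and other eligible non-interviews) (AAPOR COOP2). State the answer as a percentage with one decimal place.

73.5%

Top = 613 + 63 = 676
Denom = 613 + 63 + 221 + 23 = 920
COOP2 = 676 / 920 = 0.7348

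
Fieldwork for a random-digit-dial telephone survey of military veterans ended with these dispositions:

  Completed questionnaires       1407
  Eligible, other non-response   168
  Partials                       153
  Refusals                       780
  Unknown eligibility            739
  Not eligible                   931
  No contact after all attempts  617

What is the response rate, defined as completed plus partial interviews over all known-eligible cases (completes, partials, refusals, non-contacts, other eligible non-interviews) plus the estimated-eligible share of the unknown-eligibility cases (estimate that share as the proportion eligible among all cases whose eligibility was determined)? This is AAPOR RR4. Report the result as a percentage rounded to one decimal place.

Num = 1407 + 153 = 1560
Known eligible = 1407 + 153 + 780 + 617 + 168 = 3125
e = 3125 / (3125 + 931) = 3125 / 4056 = 0.7705
Eligible share of unknowns = 0.7705 × 739 = 569.40
Base = 3125 + 569.40 = 3694.40
RR4 = 1560 / 3694.40 = 0.4223

42.2%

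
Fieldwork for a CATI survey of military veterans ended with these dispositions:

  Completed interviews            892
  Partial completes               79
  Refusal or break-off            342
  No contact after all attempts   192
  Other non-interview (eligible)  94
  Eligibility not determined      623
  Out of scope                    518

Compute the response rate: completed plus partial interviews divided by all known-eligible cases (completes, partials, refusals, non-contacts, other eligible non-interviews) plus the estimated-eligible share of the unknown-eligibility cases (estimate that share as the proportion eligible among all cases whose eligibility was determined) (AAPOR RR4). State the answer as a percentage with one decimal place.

Numerator → 892 + 79 = 971
Known eligible → 892 + 79 + 342 + 192 + 94 = 1599
e = 1599 / (1599 + 518) = 1599 / 2117 = 0.7553
Estimated eligible among unknowns → 0.7553 × 623 = 470.55
Denominator → 1599 + 470.55 = 2069.55
RR4 = 971 / 2069.55 = 0.4692

46.9%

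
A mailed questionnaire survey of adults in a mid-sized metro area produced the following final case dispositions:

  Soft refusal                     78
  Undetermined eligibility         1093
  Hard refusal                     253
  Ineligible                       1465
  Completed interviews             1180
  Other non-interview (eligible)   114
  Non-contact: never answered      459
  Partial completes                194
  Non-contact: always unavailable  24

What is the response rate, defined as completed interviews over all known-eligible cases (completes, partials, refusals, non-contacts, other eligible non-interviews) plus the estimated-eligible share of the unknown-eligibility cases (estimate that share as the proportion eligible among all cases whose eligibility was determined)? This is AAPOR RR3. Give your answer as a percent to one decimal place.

Refused = 253 + 78 = 331
Non-contacts = 459 + 24 = 483
Top → 1180
Known eligible → 1180 + 194 + 331 + 483 + 114 = 2302
e = 2302 / (2302 + 1465) = 2302 / 3767 = 0.6111
Estimated eligible among unknowns → 0.6111 × 1093 = 667.93
Denom → 2302 + 667.93 = 2969.93
RR3 = 1180 / 2969.93 = 0.3973

39.7%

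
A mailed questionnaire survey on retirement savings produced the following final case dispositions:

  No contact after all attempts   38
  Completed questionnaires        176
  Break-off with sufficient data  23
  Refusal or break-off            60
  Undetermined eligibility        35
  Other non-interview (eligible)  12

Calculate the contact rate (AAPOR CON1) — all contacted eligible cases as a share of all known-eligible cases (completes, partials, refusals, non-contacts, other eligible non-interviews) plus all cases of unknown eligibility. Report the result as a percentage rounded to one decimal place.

78.8%

Top: 176 + 23 + 60 + 12 = 271
Denominator: 176 + 23 + 60 + 38 + 12 + 35 = 344
CON1 = 271 / 344 = 0.7878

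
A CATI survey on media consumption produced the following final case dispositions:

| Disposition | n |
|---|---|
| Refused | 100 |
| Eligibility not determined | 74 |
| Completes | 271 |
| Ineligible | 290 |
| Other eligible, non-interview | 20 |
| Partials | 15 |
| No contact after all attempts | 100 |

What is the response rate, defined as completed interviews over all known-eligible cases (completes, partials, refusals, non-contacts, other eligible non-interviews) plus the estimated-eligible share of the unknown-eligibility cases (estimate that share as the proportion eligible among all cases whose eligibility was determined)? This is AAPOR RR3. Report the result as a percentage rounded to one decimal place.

Numerator: 271
Eligible (known): 271 + 15 + 100 + 100 + 20 = 506
e = 506 / (506 + 290) = 506 / 796 = 0.6357
e × U: 0.6357 × 74 = 47.04
Base: 506 + 47.04 = 553.04
RR3 = 271 / 553.04 = 0.4900

49.0%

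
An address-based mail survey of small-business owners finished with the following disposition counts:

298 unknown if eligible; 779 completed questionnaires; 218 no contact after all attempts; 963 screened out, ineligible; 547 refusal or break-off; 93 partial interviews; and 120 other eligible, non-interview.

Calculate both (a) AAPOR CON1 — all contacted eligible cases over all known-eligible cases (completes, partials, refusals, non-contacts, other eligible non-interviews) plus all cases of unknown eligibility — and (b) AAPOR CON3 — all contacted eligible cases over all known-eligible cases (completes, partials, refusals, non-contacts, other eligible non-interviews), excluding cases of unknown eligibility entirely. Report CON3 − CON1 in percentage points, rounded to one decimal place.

12.7

Top: 779 + 93 + 547 + 120 = 1539
Denominator: 779 + 93 + 547 + 218 + 120 + 298 = 2055
CON1 = 1539 / 2055 = 0.7489
Denominator: 779 + 93 + 547 + 218 + 120 = 1757
CON3 = 1539 / 1757 = 0.8759
Difference = 87.59 − 74.89 = 12.70 percentage points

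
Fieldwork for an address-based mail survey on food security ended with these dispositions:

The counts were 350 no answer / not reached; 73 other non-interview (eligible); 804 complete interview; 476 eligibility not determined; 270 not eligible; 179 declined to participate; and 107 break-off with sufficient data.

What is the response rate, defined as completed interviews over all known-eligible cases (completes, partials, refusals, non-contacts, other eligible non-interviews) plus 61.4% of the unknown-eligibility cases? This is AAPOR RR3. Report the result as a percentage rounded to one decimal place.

Numerator → 804
Determined eligible → 804 + 107 + 179 + 350 + 73 = 1513
e × U → 0.6140 × 476 = 292.26
Denom → 1513 + 292.26 = 1805.26
RR3 = 804 / 1805.26 = 0.4454

44.5%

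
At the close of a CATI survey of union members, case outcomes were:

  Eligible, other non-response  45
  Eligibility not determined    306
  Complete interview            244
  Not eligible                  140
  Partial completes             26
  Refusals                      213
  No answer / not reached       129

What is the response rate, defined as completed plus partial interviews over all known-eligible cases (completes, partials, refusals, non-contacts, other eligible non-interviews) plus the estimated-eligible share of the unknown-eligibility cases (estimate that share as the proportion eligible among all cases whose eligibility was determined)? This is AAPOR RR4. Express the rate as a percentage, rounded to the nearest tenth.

29.7%

Top: 244 + 26 = 270
Known eligible: 244 + 26 + 213 + 129 + 45 = 657
e = 657 / (657 + 140) = 657 / 797 = 0.8243
e × U: 0.8243 × 306 = 252.24
Denom: 657 + 252.24 = 909.24
RR4 = 270 / 909.24 = 0.2970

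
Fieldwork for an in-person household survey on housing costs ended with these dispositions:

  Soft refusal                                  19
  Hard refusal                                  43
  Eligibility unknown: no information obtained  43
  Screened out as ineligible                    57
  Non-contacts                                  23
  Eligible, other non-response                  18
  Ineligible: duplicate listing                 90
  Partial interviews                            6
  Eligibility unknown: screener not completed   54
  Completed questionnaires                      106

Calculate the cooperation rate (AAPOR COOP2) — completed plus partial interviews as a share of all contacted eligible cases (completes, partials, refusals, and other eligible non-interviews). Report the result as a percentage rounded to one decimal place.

Refusals = 43 + 19 = 62
Unknown eligibility = 54 + 43 = 97
Out of scope = 57 + 90 = 147
Numerator = 106 + 6 = 112
Denom = 106 + 6 + 62 + 18 = 192
COOP2 = 112 / 192 = 0.5833

58.3%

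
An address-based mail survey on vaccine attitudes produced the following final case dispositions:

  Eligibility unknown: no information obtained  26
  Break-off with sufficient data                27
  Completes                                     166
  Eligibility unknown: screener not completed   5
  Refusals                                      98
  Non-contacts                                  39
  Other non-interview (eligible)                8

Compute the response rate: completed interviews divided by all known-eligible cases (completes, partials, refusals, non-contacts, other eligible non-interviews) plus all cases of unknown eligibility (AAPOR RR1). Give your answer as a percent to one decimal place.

45.0%

Undetermined eligibility = 5 + 26 = 31
Top → 166
Denominator → 166 + 27 + 98 + 39 + 8 + 31 = 369
RR1 = 166 / 369 = 0.4499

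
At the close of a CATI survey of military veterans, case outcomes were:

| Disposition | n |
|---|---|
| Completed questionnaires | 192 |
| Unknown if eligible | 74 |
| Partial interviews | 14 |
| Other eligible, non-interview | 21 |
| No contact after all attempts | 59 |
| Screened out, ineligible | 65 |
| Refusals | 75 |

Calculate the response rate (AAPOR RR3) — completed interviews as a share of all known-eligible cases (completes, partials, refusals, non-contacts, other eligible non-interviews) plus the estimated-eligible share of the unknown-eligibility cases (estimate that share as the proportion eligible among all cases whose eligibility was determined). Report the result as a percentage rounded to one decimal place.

Num = 192
Determined eligible = 192 + 14 + 75 + 59 + 21 = 361
e = 361 / (361 + 65) = 361 / 426 = 0.8474
Eligible share of unknowns = 0.8474 × 74 = 62.71
Denom = 361 + 62.71 = 423.71
RR3 = 192 / 423.71 = 0.4531

45.3%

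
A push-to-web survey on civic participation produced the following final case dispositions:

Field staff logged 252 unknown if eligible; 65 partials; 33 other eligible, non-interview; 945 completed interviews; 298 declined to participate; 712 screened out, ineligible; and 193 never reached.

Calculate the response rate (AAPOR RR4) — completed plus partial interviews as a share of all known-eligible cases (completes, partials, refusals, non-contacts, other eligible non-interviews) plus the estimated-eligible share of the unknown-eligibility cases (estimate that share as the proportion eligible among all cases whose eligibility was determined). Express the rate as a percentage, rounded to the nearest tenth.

59.2%

Numerator = 945 + 65 = 1010
Eligible (known) = 945 + 65 + 298 + 193 + 33 = 1534
e = 1534 / (1534 + 712) = 1534 / 2246 = 0.6830
Estimated eligible among unknowns = 0.6830 × 252 = 172.12
Denominator = 1534 + 172.12 = 1706.12
RR4 = 1010 / 1706.12 = 0.5920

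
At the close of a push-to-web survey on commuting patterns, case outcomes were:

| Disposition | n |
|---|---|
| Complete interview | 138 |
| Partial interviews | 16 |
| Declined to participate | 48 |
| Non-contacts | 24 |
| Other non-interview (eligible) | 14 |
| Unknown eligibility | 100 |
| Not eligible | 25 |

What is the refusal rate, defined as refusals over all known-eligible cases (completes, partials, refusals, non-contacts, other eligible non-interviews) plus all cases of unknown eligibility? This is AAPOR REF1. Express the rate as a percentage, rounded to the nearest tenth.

14.1%

Numerator: 48
Base: 138 + 16 + 48 + 24 + 14 + 100 = 340
REF1 = 48 / 340 = 0.1412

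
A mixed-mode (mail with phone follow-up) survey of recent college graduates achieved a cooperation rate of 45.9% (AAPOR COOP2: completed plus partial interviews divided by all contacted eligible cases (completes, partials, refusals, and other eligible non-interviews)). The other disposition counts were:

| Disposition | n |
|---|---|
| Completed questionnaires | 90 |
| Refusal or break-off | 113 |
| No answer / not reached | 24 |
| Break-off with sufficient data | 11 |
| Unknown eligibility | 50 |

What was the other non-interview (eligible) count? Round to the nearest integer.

Num → 90 + 11 = 101
COOP2 = 101 / D = 0.459
D = 101 / 0.459 = 220.0
Rest of base = 214
other non-interview (eligible) = 220.0 − 214 ≈ 6

6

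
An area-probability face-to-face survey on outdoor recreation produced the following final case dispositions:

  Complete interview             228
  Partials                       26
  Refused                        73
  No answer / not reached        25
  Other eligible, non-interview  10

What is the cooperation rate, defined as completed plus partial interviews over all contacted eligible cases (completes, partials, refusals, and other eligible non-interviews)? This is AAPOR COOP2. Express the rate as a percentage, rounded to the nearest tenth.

Top → 228 + 26 = 254
Base → 228 + 26 + 73 + 10 = 337
COOP2 = 254 / 337 = 0.7537

75.4%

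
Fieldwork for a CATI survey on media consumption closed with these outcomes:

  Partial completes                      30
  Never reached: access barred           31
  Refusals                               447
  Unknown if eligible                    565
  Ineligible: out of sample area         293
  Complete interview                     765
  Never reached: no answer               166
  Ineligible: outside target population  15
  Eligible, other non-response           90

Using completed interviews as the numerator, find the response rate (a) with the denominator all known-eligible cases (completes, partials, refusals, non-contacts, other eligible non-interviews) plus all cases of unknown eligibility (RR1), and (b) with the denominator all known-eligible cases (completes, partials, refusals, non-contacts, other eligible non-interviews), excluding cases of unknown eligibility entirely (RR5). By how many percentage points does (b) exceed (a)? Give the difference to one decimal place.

13.5

No answer / not reached = 166 + 31 = 197
Ineligible = 15 + 293 = 308
Top = 765
Denom = 765 + 30 + 447 + 197 + 90 + 565 = 2094
RR1 = 765 / 2094 = 0.3653
Denom = 765 + 30 + 447 + 197 + 90 = 1529
RR5 = 765 / 1529 = 0.5003
Difference = 50.03 − 36.53 = 13.50 percentage points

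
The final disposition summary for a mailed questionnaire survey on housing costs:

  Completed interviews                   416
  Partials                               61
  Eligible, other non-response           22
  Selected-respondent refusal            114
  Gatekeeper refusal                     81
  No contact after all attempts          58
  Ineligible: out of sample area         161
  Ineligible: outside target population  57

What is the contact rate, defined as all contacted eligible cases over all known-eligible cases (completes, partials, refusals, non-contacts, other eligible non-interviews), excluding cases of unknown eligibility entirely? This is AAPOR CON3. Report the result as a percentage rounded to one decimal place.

92.3%

Refusals = 81 + 114 = 195
Not eligible = 57 + 161 = 218
Num → 416 + 61 + 195 + 22 = 694
Denom → 416 + 61 + 195 + 58 + 22 = 752
CON3 = 694 / 752 = 0.9229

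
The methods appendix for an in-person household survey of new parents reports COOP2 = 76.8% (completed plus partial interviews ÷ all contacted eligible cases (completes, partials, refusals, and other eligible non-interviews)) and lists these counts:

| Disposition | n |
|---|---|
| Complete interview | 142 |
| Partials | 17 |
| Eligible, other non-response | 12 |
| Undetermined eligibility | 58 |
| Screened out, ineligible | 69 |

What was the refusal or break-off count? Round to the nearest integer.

36

Top: 142 + 17 = 159
COOP2 = 159 / D = 0.768
D = 159 / 0.768 = 207.0
Remaining denominator categories sum to 171
refusal or break-off = 207.0 − 171 ≈ 36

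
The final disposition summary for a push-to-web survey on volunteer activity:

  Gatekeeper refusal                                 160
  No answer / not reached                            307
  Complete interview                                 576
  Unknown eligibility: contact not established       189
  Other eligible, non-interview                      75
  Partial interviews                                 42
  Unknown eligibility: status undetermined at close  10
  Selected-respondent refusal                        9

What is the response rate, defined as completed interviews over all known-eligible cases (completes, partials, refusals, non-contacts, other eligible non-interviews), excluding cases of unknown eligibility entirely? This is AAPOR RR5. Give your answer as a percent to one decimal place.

Refusal or break-off = 160 + 9 = 169
Eligibility not determined = 189 + 10 = 199
Num → 576
Base → 576 + 42 + 169 + 307 + 75 = 1169
RR5 = 576 / 1169 = 0.4927

49.3%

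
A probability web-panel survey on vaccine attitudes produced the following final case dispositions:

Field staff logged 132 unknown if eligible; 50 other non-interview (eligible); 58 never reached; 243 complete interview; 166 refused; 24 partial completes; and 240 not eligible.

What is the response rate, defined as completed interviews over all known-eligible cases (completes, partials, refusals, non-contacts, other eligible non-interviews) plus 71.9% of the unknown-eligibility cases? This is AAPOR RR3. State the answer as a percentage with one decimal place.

38.2%

Num → 243
Determined eligible → 243 + 24 + 166 + 58 + 50 = 541
Estimated eligible among unknowns → 0.7190 × 132 = 94.91
Base → 541 + 94.91 = 635.91
RR3 = 243 / 635.91 = 0.3821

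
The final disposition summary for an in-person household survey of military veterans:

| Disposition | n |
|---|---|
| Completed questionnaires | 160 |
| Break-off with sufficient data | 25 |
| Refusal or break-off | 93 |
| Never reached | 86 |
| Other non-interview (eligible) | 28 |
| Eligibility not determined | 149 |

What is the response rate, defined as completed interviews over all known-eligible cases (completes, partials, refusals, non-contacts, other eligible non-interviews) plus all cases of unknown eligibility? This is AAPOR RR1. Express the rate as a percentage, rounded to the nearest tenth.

29.6%

Num = 160
Denominator = 160 + 25 + 93 + 86 + 28 + 149 = 541
RR1 = 160 / 541 = 0.2957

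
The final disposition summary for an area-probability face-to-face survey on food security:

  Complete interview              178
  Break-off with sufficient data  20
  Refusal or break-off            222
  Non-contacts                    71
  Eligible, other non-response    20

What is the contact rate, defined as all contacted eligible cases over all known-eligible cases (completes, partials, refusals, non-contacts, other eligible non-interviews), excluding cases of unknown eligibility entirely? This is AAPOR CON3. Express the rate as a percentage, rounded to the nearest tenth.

86.1%

Numerator: 178 + 20 + 222 + 20 = 440
Base: 178 + 20 + 222 + 71 + 20 = 511
CON3 = 440 / 511 = 0.8611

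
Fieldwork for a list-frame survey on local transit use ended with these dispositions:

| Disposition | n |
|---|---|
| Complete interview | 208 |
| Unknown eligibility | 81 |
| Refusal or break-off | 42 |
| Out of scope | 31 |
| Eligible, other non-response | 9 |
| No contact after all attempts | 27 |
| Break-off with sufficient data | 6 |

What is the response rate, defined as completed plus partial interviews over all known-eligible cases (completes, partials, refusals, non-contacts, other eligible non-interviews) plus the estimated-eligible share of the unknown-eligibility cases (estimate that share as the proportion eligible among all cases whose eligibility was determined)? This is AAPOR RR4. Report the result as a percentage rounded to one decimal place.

58.6%

Top = 208 + 6 = 214
Eligible (known) = 208 + 6 + 42 + 27 + 9 = 292
e = 292 / (292 + 31) = 292 / 323 = 0.9040
e × U = 0.9040 × 81 = 73.22
Denominator = 292 + 73.22 = 365.22
RR4 = 214 / 365.22 = 0.5859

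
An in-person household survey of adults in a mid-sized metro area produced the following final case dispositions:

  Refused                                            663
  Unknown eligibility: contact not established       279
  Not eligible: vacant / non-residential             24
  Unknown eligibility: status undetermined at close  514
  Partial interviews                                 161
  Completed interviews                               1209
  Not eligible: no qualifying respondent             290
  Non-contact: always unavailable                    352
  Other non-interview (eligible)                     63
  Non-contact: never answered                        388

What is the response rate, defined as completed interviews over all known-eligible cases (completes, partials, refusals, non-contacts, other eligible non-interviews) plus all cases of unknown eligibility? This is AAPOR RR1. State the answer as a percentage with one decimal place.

33.3%

No answer / not reached = 388 + 352 = 740
Unknown eligibility = 279 + 514 = 793
Ineligible = 290 + 24 = 314
Top = 1209
Denom = 1209 + 161 + 663 + 740 + 63 + 793 = 3629
RR1 = 1209 / 3629 = 0.3331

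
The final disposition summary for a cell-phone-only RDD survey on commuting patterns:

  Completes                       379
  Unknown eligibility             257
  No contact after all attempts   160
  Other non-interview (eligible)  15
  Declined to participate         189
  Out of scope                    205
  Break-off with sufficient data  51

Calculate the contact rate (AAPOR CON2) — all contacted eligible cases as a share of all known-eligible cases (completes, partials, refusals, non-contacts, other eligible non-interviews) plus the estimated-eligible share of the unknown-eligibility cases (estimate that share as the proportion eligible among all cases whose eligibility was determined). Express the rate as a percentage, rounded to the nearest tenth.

63.5%

Numerator: 379 + 51 + 189 + 15 = 634
Eligible (known): 379 + 51 + 189 + 160 + 15 = 794
e = 794 / (794 + 205) = 794 / 999 = 0.7948
Eligible share of unknowns: 0.7948 × 257 = 204.26
Denom: 794 + 204.26 = 998.26
CON2 = 634 / 998.26 = 0.6351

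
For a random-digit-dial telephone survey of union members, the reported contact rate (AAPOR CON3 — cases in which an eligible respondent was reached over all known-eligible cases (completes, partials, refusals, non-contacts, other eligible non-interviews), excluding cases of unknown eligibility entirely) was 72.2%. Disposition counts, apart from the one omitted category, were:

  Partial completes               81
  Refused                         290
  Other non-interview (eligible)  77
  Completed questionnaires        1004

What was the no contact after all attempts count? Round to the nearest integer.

559

Numerator: 1004 + 81 + 290 + 77 = 1452
CON3 = 1452 / D = 0.722
D = 1452 / 0.722 = 2011.1
Remaining denominator categories sum to 1452
no contact after all attempts = 2011.1 − 1452 ≈ 559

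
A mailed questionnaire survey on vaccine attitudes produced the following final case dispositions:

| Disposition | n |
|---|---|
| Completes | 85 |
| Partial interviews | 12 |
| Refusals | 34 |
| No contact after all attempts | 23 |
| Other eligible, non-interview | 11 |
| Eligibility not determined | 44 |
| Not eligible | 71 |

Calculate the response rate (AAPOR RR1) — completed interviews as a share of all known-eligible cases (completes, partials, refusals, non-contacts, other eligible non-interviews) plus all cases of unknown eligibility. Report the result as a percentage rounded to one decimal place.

Top → 85
Base → 85 + 12 + 34 + 23 + 11 + 44 = 209
RR1 = 85 / 209 = 0.4067

40.7%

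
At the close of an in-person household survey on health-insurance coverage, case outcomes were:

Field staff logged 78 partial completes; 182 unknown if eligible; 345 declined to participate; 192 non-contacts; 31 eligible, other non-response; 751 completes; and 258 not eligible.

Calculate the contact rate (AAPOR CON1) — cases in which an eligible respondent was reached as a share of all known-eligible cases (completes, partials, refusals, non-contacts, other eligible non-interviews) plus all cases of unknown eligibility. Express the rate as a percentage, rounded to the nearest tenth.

Num → 751 + 78 + 345 + 31 = 1205
Denom → 751 + 78 + 345 + 192 + 31 + 182 = 1579
CON1 = 1205 / 1579 = 0.7631

76.3%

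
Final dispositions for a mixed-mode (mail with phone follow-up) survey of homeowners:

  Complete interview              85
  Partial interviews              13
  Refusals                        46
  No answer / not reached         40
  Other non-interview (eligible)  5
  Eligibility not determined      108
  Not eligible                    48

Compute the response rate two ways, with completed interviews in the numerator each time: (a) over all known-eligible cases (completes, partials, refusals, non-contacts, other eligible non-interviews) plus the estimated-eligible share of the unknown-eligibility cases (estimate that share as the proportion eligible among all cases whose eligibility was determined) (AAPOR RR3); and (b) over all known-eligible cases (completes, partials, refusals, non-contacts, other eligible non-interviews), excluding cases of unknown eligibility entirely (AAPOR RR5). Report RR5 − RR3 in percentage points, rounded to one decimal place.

14.1

Top → 85
Known eligible → 85 + 13 + 46 + 40 + 5 = 189
e = 189 / (189 + 48) = 189 / 237 = 0.7975
Estimated eligible among unknowns → 0.7975 × 108 = 86.13
Denom → 189 + 86.13 = 275.13
RR3 = 85 / 275.13 = 0.3089
Denom → 85 + 13 + 46 + 40 + 5 = 189
RR5 = 85 / 189 = 0.4497
Difference = 44.97 − 30.89 = 14.08 percentage points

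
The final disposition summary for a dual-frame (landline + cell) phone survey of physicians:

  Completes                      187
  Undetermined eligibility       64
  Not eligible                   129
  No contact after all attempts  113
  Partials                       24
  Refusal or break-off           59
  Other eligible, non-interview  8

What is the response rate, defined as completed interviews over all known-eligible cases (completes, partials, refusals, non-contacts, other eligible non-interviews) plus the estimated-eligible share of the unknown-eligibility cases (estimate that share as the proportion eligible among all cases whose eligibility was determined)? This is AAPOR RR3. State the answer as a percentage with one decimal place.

42.6%

Num: 187
Eligible (known): 187 + 24 + 59 + 113 + 8 = 391
e = 391 / (391 + 129) = 391 / 520 = 0.7519
Eligible share of unknowns: 0.7519 × 64 = 48.12
Denom: 391 + 48.12 = 439.12
RR3 = 187 / 439.12 = 0.4259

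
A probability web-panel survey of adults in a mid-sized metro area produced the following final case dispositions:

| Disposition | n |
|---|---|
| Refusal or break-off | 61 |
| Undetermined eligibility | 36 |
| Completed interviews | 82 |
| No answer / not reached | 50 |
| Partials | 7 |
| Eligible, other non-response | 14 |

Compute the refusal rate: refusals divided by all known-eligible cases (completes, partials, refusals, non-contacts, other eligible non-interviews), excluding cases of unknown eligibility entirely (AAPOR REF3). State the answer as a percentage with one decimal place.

Top = 61
Base = 82 + 7 + 61 + 50 + 14 = 214
REF3 = 61 / 214 = 0.2850

28.5%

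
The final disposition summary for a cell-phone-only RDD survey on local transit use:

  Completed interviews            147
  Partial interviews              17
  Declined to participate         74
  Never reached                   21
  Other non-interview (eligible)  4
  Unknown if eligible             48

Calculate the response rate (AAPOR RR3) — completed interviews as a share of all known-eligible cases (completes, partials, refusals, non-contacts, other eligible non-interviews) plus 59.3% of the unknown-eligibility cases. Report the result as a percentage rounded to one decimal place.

Num → 147
Known eligible → 147 + 17 + 74 + 21 + 4 = 263
Eligible share of unknowns → 0.5930 × 48 = 28.46
Denom → 263 + 28.46 = 291.46
RR3 = 147 / 291.46 = 0.5044

50.4%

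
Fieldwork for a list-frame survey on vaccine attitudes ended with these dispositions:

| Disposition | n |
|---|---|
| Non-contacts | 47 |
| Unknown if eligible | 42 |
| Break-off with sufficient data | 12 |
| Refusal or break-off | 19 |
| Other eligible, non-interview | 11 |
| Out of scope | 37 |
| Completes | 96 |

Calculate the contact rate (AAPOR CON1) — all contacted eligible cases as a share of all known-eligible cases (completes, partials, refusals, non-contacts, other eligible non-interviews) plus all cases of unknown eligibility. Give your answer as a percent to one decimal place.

60.8%

Top → 96 + 12 + 19 + 11 = 138
Denom → 96 + 12 + 19 + 47 + 11 + 42 = 227
CON1 = 138 / 227 = 0.6079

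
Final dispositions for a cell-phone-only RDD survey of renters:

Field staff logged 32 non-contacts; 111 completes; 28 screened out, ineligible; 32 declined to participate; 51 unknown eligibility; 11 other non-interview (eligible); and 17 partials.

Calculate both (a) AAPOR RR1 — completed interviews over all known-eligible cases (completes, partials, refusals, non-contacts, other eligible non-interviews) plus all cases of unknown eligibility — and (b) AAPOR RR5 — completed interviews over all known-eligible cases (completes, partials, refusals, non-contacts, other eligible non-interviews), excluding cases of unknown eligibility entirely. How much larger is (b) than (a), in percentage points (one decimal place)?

11.0

Numerator: 111
Denom: 111 + 17 + 32 + 32 + 11 + 51 = 254
RR1 = 111 / 254 = 0.4370
Denom: 111 + 17 + 32 + 32 + 11 = 203
RR5 = 111 / 203 = 0.5468
Difference = 54.68 − 43.70 = 10.98 percentage points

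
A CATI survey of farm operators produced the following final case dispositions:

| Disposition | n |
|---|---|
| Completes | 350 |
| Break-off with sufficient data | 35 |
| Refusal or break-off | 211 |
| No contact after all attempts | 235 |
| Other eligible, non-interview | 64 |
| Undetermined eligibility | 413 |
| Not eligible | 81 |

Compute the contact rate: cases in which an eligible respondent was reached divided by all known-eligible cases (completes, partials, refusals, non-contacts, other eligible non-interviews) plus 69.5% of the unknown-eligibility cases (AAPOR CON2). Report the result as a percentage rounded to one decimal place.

Numerator → 350 + 35 + 211 + 64 = 660
Eligible (known) → 350 + 35 + 211 + 235 + 64 = 895
e × U → 0.6950 × 413 = 287.03
Denom → 895 + 287.03 = 1182.03
CON2 = 660 / 1182.03 = 0.5584

55.8%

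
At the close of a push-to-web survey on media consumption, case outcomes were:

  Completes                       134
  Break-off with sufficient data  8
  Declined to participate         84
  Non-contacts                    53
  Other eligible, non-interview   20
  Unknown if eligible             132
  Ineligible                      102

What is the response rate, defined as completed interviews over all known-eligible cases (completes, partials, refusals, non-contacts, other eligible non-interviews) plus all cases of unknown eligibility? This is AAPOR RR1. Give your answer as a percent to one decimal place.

Num = 134
Base = 134 + 8 + 84 + 53 + 20 + 132 = 431
RR1 = 134 / 431 = 0.3109

31.1%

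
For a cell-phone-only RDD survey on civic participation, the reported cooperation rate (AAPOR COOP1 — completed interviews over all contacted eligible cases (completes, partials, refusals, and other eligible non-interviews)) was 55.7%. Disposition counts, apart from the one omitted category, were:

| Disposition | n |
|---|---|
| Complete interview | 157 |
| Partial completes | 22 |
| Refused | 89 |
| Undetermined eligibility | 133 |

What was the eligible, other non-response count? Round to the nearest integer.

14

COOP1 = 157 / D = 0.557
D = 157 / 0.557 = 281.9
Remaining denominator categories sum to 268
eligible, other non-response = 281.9 − 268 ≈ 14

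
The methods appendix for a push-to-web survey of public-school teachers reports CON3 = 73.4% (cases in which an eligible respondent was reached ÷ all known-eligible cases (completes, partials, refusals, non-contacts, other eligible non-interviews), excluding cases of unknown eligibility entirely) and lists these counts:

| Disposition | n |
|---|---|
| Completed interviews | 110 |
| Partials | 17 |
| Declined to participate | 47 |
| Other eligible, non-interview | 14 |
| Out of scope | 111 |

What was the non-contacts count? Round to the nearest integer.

Num → 110 + 17 + 47 + 14 = 188
CON3 = 188 / D = 0.734
D = 188 / 0.734 = 256.1
Other denominator terms total 188
non-contacts = 256.1 − 188 ≈ 68

68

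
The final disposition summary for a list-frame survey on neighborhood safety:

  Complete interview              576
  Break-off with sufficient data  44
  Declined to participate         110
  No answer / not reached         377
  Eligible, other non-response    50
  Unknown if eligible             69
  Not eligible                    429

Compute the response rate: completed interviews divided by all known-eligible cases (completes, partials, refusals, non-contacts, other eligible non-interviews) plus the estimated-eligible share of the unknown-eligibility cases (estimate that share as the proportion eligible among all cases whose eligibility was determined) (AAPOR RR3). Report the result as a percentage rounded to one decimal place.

Top = 576
Determined eligible = 576 + 44 + 110 + 377 + 50 = 1157
e = 1157 / (1157 + 429) = 1157 / 1586 = 0.7295
Eligible share of unknowns = 0.7295 × 69 = 50.34
Denom = 1157 + 50.34 = 1207.34
RR3 = 576 / 1207.34 = 0.4771

47.7%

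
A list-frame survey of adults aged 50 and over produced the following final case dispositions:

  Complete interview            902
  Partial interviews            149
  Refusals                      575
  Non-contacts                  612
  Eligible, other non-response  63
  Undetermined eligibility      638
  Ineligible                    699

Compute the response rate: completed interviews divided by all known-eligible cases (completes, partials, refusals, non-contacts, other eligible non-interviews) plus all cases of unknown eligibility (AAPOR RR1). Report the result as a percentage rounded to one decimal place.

Top = 902
Denom = 902 + 149 + 575 + 612 + 63 + 638 = 2939
RR1 = 902 / 2939 = 0.3069

30.7%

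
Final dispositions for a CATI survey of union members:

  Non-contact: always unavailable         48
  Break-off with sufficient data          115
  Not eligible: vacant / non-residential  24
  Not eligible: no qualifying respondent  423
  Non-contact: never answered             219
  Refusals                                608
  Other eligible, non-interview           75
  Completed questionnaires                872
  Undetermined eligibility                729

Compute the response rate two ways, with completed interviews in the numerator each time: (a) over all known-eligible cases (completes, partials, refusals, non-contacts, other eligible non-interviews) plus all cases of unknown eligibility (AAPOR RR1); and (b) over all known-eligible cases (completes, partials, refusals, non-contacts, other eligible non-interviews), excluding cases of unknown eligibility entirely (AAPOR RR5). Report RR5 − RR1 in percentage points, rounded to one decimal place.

12.3

No contact after all attempts = 219 + 48 = 267
Out of scope = 423 + 24 = 447
Numerator → 872
Denom → 872 + 115 + 608 + 267 + 75 + 729 = 2666
RR1 = 872 / 2666 = 0.3271
Denom → 872 + 115 + 608 + 267 + 75 = 1937
RR5 = 872 / 1937 = 0.4502
Difference = 45.02 − 32.71 = 12.31 percentage points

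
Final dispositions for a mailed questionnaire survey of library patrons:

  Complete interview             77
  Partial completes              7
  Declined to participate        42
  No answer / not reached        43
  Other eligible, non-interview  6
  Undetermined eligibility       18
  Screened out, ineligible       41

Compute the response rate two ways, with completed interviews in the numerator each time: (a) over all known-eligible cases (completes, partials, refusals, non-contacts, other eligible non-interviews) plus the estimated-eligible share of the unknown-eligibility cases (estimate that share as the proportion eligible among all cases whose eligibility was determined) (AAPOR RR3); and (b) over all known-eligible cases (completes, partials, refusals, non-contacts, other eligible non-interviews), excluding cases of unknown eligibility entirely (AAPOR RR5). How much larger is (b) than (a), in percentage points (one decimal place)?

3.4

Top: 77
Known eligible: 77 + 7 + 42 + 43 + 6 = 175
e = 175 / (175 + 41) = 175 / 216 = 0.8102
Eligible share of unknowns: 0.8102 × 18 = 14.58
Denom: 175 + 14.58 = 189.58
RR3 = 77 / 189.58 = 0.4062
Denom: 77 + 7 + 42 + 43 + 6 = 175
RR5 = 77 / 175 = 0.4400
Difference = 44.00 − 40.62 = 3.38 percentage points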